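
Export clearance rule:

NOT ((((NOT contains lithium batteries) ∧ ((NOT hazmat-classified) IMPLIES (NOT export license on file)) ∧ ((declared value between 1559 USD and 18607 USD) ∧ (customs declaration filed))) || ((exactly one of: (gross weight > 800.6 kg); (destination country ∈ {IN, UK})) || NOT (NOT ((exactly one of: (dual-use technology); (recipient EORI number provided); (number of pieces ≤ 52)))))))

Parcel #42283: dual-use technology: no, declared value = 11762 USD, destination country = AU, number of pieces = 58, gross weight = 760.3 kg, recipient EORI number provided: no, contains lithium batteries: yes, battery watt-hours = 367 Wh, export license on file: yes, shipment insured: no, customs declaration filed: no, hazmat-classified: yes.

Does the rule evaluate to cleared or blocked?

Cleared

Atomic conditions:
  NOT contains lithium batteries: yes → false
  NOT hazmat-classified: yes → false
  NOT export license on file: yes → false
  declared value between 1559 USD and 18607 USD: 11762 in [1559, 18607] is true
  customs declaration filed: no → false
  gross weight > 800.6 kg: 760.3 > 800.6 is false
  destination country ∈ {IN, UK}: AU is not in the set → false
  dual-use technology: no → false
  recipient EORI number provided: no → false
  number of pieces ≤ 52: 58 ≤ 52 is false
Combine:
[1.1.2] false → false (antecedent false ⇒ implication holds) = true
[1.1.3] true AND false = false
[1.1] false AND true AND false = false
[1.2.1] exactly-one(false, false) = false
[1.2.2.1.1] exactly-one(false, false, false) = false
[1.2.2.1] NOT false = true
[1.2.2] NOT true = false
[1.2] false OR false = false
[1] false OR false = false
[root] NOT false = true
Overall: true → cleared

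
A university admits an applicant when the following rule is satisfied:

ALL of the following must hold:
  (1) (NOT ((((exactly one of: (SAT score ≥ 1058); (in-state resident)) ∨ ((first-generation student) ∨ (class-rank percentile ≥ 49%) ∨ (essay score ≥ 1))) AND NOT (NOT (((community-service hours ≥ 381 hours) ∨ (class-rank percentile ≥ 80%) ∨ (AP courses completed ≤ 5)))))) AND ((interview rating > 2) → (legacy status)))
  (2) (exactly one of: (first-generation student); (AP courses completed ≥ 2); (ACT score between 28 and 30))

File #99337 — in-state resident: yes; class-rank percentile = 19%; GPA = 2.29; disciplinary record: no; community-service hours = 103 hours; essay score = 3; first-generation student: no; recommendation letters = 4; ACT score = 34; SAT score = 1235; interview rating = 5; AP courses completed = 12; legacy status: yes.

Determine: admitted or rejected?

Atomic conditions:
  SAT score ≥ 1058: 1235 ≥ 1058 is true
  in-state resident: yes → true
  first-generation student: no → false
  class-rank percentile ≥ 49%: 19 ≥ 49 is false
  essay score ≥ 1: 3 ≥ 1 is true
  community-service hours ≥ 381 hours: 103 ≥ 381 is false
  class-rank percentile ≥ 80%: 19 ≥ 80 is false
  AP courses completed ≤ 5: 12 ≤ 5 is false
  interview rating > 2: 5 > 2 is true
  legacy status: yes → true
  AP courses completed ≥ 2: 12 ≥ 2 is true
  ACT score between 28 and 30: 34 in [28, 30] is false
Combine:
[1.1.1.1.1] exactly-one(true, true) = false
[1.1.1.1.2] false OR false OR true = true
[1.1.1.1] false OR true = true
[1.1.1.2.1.1] false OR false OR false = false
[1.1.1.2.1] NOT false = true
[1.1.1.2] NOT true = false
[1.1.1] true AND false = false
[1.1] NOT false = true
[1.2] true → true = true
[1] true AND true = true
[2] exactly-one(false, true, false) = true
[root] true AND true = true
Overall: true → admitted

Admitted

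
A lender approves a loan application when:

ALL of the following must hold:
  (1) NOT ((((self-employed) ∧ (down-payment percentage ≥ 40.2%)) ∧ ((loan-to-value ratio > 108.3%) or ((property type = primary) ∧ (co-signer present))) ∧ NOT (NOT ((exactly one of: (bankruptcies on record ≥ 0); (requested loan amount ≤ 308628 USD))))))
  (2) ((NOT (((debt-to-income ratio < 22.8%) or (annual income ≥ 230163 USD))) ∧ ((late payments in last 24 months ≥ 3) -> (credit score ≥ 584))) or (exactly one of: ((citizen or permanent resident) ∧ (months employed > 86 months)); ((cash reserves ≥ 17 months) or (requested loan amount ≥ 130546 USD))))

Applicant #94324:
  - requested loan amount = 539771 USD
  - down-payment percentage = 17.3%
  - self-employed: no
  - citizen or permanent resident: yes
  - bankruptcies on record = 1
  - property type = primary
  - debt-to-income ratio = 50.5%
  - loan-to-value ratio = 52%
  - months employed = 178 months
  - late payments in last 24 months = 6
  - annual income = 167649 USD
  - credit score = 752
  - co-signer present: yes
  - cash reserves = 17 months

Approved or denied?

Approved

Atomic conditions:
  self-employed: no → false
  down-payment percentage ≥ 40.2%: 17.3 ≥ 40.2 is false
  loan-to-value ratio > 108.3%: 52 > 108.3 is false
  property type = primary: primary == primary is true
  co-signer present: yes → true
  bankruptcies on record ≥ 0: 1 ≥ 0 is true
  requested loan amount ≤ 308628 USD: 539771 ≤ 308628 is false
  debt-to-income ratio < 22.8%: 50.5 < 22.8 is false
  annual income ≥ 230163 USD: 167649 ≥ 230163 is false
  late payments in last 24 months ≥ 3: 6 ≥ 3 is true
  credit score ≥ 584: 752 ≥ 584 is true
  citizen or permanent resident: yes → true
  months employed > 86 months: 178 > 86 is true
  cash reserves ≥ 17 months: 17 ≥ 17 is true
  requested loan amount ≥ 130546 USD: 539771 ≥ 130546 is true
Combine:
[1.1.1] false AND false = false
[1.1.2.2] true AND true = true
[1.1.2] false OR true = true
[1.1.3.1.1] exactly-one(true, false) = true
[1.1.3.1] NOT true = false
[1.1.3] NOT false = true
[1.1] false AND true AND true = false
[1] NOT false = true
[2.1.1.1] false OR false = false
[2.1.1] NOT false = true
[2.1.2] true → true = true
[2.1] true AND true = true
[2.2.1] true AND true = true
[2.2.2] true OR true = true
[2.2] exactly-one(true, true) = false
[2] true OR false = true
[root] true AND true = true
Overall: true → approved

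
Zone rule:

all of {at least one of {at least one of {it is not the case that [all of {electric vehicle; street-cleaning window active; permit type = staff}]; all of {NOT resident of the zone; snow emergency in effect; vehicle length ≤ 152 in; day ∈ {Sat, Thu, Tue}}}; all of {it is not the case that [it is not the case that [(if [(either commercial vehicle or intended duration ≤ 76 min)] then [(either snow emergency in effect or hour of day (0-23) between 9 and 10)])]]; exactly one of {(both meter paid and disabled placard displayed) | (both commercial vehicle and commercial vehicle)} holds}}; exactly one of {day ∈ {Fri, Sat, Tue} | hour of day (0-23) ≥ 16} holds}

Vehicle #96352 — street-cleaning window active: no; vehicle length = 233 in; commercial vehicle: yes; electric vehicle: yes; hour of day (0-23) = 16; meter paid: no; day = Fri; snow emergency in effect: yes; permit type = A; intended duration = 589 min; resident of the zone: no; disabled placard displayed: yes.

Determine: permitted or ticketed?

Atomic conditions:
  electric vehicle: yes → true
  street-cleaning window active: no → false
  permit type = staff: A == staff is false
  NOT resident of the zone: no → true
  snow emergency in effect: yes → true
  vehicle length ≤ 152 in: 233 ≤ 152 is false
  day ∈ {Sat, Thu, Tue}: Fri is not in the set → false
  commercial vehicle: yes → true
  intended duration ≤ 76 min: 589 ≤ 76 is false
  hour of day (0-23) between 9 and 10: 16 in [9, 10] is false
  meter paid: no → false
  disabled placard displayed: yes → true
  day ∈ {Fri, Sat, Tue}: Fri is in the set → true
  hour of day (0-23) ≥ 16: 16 ≥ 16 is true
Combine:
[1.1.1.1] true AND false AND false = false
[1.1.1] NOT false = true
[1.1.2] true AND true AND false AND false = false
[1.1] true OR false = true
[1.2.1.1.1.1] true OR false = true
[1.2.1.1.1.2] true OR false = true
[1.2.1.1.1] true → true = true
[1.2.1.1] NOT true = false
[1.2.1] NOT false = true
[1.2.2.1] false AND true = false
[1.2.2.2] true AND true = true
[1.2.2] exactly-one(false, true) = true
[1.2] true AND true = true
[1] true OR true = true
[2] exactly-one(true, true) = false
[root] true AND false = false
Overall: false → ticketed

Ticketed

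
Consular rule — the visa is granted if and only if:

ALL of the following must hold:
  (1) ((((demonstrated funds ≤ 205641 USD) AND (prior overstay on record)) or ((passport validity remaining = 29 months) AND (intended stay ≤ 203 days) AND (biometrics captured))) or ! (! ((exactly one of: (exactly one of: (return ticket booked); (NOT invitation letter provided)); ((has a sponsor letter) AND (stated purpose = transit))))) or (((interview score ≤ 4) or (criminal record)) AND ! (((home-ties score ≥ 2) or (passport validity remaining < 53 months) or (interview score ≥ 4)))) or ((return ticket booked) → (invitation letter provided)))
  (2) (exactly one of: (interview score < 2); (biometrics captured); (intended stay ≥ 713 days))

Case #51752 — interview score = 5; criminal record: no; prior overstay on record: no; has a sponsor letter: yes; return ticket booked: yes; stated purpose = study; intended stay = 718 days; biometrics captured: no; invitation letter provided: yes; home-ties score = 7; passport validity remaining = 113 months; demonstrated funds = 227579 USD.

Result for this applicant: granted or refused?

Atomic conditions:
  demonstrated funds ≤ 205641 USD: 227579 ≤ 205641 is false
  prior overstay on record: no → false
  passport validity remaining = 29 months: 113 == 29 is false
  intended stay ≤ 203 days: 718 ≤ 203 is false
  biometrics captured: no → false
  return ticket booked: yes → true
  NOT invitation letter provided: yes → false
  has a sponsor letter: yes → true
  stated purpose = transit: study == transit is false
  interview score ≤ 4: 5 ≤ 4 is false
  criminal record: no → false
  home-ties score ≥ 2: 7 ≥ 2 is true
  passport validity remaining < 53 months: 113 < 53 is false
  interview score ≥ 4: 5 ≥ 4 is true
  invitation letter provided: yes → true
  interview score < 2: 5 < 2 is false
  intended stay ≥ 713 days: 718 ≥ 713 is true
Combine:
[1.1.1] false AND false = false
[1.1.2] false AND false AND false = false
[1.1] false OR false = false
[1.2.1.1.1] exactly-one(true, false) = true
[1.2.1.1.2] true AND false = false
[1.2.1.1] exactly-one(true, false) = true
[1.2.1] NOT true = false
[1.2] NOT false = true
[1.3.1] false OR false = false
[1.3.2.1] true OR false OR true = true
[1.3.2] NOT true = false
[1.3] false AND false = false
[1.4] true → true = true
[1] false OR true OR false OR true = true
[2] exactly-one(false, false, true) = true
[root] true AND true = true
Overall: true → granted

Granted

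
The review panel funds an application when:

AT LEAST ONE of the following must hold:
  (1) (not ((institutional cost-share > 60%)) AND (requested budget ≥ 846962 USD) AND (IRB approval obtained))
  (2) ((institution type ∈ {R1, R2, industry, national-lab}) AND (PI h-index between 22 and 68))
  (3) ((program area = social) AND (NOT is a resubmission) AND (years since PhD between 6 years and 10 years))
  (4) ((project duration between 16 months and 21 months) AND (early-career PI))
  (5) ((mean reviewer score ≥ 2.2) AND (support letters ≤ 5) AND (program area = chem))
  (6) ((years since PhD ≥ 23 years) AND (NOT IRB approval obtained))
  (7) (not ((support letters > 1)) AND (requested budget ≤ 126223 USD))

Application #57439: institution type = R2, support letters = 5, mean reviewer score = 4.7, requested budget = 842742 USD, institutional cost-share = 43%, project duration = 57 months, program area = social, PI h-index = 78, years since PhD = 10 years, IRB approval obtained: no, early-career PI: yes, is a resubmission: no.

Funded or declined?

Atomic conditions:
  institutional cost-share > 60%: 43 > 60 is false
  requested budget ≥ 846962 USD: 842742 ≥ 846962 is false
  IRB approval obtained: no → false
  institution type ∈ {R1, R2, industry, national-lab}: R2 is in the set → true
  PI h-index between 22 and 68: 78 in [22, 68] is false
  program area = social: social == social is true
  NOT is a resubmission: no → true
  years since PhD between 6 years and 10 years: 10 in [6, 10] is true
  project duration between 16 months and 21 months: 57 in [16, 21] is false
  early-career PI: yes → true
  mean reviewer score ≥ 2.2: 4.7 ≥ 2.2 is true
  support letters ≤ 5: 5 ≤ 5 is true
  program area = chem: social == chem is false
  years since PhD ≥ 23 years: 10 ≥ 23 is false
  NOT IRB approval obtained: no → true
  support letters > 1: 5 > 1 is true
  requested budget ≤ 126223 USD: 842742 ≤ 126223 is false
Combine:
[1.1] NOT false = true
[1] true AND false AND false = false
[2] true AND false = false
[3] true AND true AND true = true
[4] false AND true = false
[5] true AND true AND false = false
[6] false AND true = false
[7.1] NOT true = false
[7] false AND false = false
[root] false OR false OR true OR false OR false OR false OR false = true
Overall: true → funded

Funded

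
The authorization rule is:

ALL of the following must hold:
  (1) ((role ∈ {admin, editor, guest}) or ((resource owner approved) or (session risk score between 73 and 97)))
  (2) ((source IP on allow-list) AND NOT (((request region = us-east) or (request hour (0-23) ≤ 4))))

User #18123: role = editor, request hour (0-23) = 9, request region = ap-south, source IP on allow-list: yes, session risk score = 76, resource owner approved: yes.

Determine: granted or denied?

Atomic conditions:
  role ∈ {admin, editor, guest}: editor is in the set → true
  resource owner approved: yes → true
  session risk score between 73 and 97: 76 in [73, 97] is true
  source IP on allow-list: yes → true
  request region = us-east: ap-south == us-east is false
  request hour (0-23) ≤ 4: 9 ≤ 4 is false
Combine:
[1.2] true OR true = true
[1] true OR true = true
[2.2.1] false OR false = false
[2.2] NOT false = true
[2] true AND true = true
[root] true AND true = true
Overall: true → granted

Granted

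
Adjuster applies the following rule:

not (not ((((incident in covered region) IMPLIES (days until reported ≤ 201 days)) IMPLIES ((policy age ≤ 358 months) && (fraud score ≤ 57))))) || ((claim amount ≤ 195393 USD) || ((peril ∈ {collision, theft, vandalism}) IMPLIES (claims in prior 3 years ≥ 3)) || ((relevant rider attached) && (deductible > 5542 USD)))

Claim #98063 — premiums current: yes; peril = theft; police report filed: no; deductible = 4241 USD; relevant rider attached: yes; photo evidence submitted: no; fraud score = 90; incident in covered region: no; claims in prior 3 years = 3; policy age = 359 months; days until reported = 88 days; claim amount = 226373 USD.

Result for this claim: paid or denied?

Paid

Atomic conditions:
  incident in covered region: no → false
  days until reported ≤ 201 days: 88 ≤ 201 is true
  policy age ≤ 358 months: 359 ≤ 358 is false
  fraud score ≤ 57: 90 ≤ 57 is false
  claim amount ≤ 195393 USD: 226373 ≤ 195393 is false
  peril ∈ {collision, theft, vandalism}: theft is in the set → true
  claims in prior 3 years ≥ 3: 3 ≥ 3 is true
  relevant rider attached: yes → true
  deductible > 5542 USD: 4241 > 5542 is false
Combine:
[1.1.1.1] false → true (antecedent false ⇒ implication holds) = true
[1.1.1.2] false AND false = false
[1.1.1] true → false = false
[1.1] NOT false = true
[1] NOT true = false
[2.2] true → true = true
[2.3] true AND false = false
[2] false OR true OR false = true
[root] false OR true = true
Overall: true → paid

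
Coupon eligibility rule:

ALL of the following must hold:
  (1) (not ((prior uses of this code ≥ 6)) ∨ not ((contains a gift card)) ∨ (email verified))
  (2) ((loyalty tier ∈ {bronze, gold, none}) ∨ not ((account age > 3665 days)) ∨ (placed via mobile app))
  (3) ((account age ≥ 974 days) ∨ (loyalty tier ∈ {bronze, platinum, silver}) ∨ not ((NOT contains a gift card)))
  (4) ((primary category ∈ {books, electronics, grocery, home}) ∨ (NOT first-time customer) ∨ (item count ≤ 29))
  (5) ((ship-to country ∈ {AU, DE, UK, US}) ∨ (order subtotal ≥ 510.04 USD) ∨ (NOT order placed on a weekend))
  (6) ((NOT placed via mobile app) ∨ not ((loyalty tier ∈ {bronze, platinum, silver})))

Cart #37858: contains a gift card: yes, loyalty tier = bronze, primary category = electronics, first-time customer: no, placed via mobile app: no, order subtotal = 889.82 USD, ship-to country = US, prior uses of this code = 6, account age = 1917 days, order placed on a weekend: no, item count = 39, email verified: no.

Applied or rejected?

Rejected

Atomic conditions:
  prior uses of this code ≥ 6: 6 ≥ 6 is true
  contains a gift card: yes → true
  email verified: no → false
  loyalty tier ∈ {bronze, gold, none}: bronze is in the set → true
  account age > 3665 days: 1917 > 3665 is false
  placed via mobile app: no → false
  account age ≥ 974 days: 1917 ≥ 974 is true
  loyalty tier ∈ {bronze, platinum, silver}: bronze is in the set → true
  NOT contains a gift card: yes → false
  primary category ∈ {books, electronics, grocery, home}: electronics is in the set → true
  NOT first-time customer: no → true
  item count ≤ 29: 39 ≤ 29 is false
  ship-to country ∈ {AU, DE, UK, US}: US is in the set → true
  order subtotal ≥ 510.04 USD: 889.82 ≥ 510.04 is true
  NOT order placed on a weekend: no → true
  NOT placed via mobile app: no → true
Combine:
[1.1] NOT true = false
[1.2] NOT true = false
[1] false OR false OR false = false
[2.2] NOT false = true
[2] true OR true OR false = true
[3.3] NOT false = true
[3] true OR true OR true = true
[4] true OR true OR false = true
[5] true OR true OR true = true
[6.2] NOT true = false
[6] true OR false = true
[root] false AND true AND true AND true AND true AND true = false
Overall: false → rejected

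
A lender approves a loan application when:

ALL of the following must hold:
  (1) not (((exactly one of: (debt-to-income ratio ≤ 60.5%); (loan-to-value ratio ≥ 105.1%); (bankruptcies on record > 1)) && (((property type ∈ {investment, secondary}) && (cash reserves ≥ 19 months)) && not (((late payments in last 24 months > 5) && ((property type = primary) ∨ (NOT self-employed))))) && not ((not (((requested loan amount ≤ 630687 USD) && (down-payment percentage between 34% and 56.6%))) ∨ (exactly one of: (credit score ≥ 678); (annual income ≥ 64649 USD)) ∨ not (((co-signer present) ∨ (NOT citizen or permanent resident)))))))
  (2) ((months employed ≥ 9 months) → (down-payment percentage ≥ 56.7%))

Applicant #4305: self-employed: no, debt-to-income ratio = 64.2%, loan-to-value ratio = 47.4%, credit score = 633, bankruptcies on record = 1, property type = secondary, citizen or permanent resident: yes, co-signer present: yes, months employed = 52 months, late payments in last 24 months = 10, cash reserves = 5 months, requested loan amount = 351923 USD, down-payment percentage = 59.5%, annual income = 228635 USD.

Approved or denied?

Approved

Atomic conditions:
  debt-to-income ratio ≤ 60.5%: 64.2 ≤ 60.5 is false
  loan-to-value ratio ≥ 105.1%: 47.4 ≥ 105.1 is false
  bankruptcies on record > 1: 1 > 1 is false
  property type ∈ {investment, secondary}: secondary is in the set → true
  cash reserves ≥ 19 months: 5 ≥ 19 is false
  late payments in last 24 months > 5: 10 > 5 is true
  property type = primary: secondary == primary is false
  NOT self-employed: no → true
  requested loan amount ≤ 630687 USD: 351923 ≤ 630687 is true
  down-payment percentage between 34% and 56.6%: 59.5 in [34, 56.6] is false
  credit score ≥ 678: 633 ≥ 678 is false
  annual income ≥ 64649 USD: 228635 ≥ 64649 is true
  co-signer present: yes → true
  NOT citizen or permanent resident: yes → false
  months employed ≥ 9 months: 52 ≥ 9 is true
  down-payment percentage ≥ 56.7%: 59.5 ≥ 56.7 is true
Combine:
[1.1.1] exactly-one(false, false, false) = false
[1.1.2.1] true AND false = false
[1.1.2.2.1.2] false OR true = true
[1.1.2.2.1] true AND true = true
[1.1.2.2] NOT true = false
[1.1.2] false AND false = false
[1.1.3.1.1.1] true AND false = false
[1.1.3.1.1] NOT false = true
[1.1.3.1.2] exactly-one(false, true) = true
[1.1.3.1.3.1] true OR false = true
[1.1.3.1.3] NOT true = false
[1.1.3.1] true OR true OR false = true
[1.1.3] NOT true = false
[1.1] false AND false AND false = false
[1] NOT false = true
[2] true → true = true
[root] true AND true = true
Overall: true → approved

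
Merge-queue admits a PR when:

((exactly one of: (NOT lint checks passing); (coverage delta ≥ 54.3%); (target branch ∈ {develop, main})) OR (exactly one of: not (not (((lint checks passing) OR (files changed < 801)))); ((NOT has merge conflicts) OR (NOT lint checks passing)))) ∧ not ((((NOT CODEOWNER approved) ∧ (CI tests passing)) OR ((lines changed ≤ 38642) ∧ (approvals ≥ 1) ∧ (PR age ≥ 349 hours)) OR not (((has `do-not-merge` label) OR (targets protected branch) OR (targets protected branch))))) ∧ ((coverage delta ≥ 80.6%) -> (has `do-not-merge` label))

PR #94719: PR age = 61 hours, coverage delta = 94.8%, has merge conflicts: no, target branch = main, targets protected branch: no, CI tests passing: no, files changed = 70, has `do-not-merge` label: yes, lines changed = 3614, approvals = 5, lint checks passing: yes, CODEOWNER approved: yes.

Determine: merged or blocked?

Atomic conditions:
  NOT lint checks passing: yes → false
  coverage delta ≥ 54.3%: 94.8 ≥ 54.3 is true
  target branch ∈ {develop, main}: main is in the set → true
  lint checks passing: yes → true
  files changed < 801: 70 < 801 is true
  NOT has merge conflicts: no → true
  NOT CODEOWNER approved: yes → false
  CI tests passing: no → false
  lines changed ≤ 38642: 3614 ≤ 38642 is true
  approvals ≥ 1: 5 ≥ 1 is true
  PR age ≥ 349 hours: 61 ≥ 349 is false
  has `do-not-merge` label: yes → true
  targets protected branch: no → false
  coverage delta ≥ 80.6%: 94.8 ≥ 80.6 is true
Combine:
[1.1] exactly-one(false, true, true) = false
[1.2.1.1.1] true OR true = true
[1.2.1.1] NOT true = false
[1.2.1] NOT false = true
[1.2.2] true OR false = true
[1.2] exactly-one(true, true) = false
[1] false OR false = false
[2.1.1] false AND false = false
[2.1.2] true AND true AND false = false
[2.1.3.1] true OR false OR false = true
[2.1.3] NOT true = false
[2.1] false OR false OR false = false
[2] NOT false = true
[3] true → true = true
[root] false AND true AND true = false
Overall: false → blocked

Blocked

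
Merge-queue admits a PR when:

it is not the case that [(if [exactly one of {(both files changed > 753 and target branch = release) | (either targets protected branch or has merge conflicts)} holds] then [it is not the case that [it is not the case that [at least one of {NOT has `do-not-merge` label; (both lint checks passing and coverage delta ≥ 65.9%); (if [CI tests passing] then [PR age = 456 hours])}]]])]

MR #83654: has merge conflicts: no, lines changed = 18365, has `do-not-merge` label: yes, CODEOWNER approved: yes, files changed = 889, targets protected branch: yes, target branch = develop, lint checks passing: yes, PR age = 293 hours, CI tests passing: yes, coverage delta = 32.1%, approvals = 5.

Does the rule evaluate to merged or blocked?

Atomic conditions:
  files changed > 753: 889 > 753 is true
  target branch = release: develop == release is false
  targets protected branch: yes → true
  has merge conflicts: no → false
  NOT has `do-not-merge` label: yes → false
  lint checks passing: yes → true
  coverage delta ≥ 65.9%: 32.1 ≥ 65.9 is false
  CI tests passing: yes → true
  PR age = 456 hours: 293 == 456 is false
Combine:
[1.1.1] true AND false = false
[1.1.2] true OR false = true
[1.1] exactly-one(false, true) = true
[1.2.1.1.2] true AND false = false
[1.2.1.1.3] true → false = false
[1.2.1.1] false OR false OR false = false
[1.2.1] NOT false = true
[1.2] NOT true = false
[1] true → false = false
[root] NOT false = true
Overall: true → merged

Merged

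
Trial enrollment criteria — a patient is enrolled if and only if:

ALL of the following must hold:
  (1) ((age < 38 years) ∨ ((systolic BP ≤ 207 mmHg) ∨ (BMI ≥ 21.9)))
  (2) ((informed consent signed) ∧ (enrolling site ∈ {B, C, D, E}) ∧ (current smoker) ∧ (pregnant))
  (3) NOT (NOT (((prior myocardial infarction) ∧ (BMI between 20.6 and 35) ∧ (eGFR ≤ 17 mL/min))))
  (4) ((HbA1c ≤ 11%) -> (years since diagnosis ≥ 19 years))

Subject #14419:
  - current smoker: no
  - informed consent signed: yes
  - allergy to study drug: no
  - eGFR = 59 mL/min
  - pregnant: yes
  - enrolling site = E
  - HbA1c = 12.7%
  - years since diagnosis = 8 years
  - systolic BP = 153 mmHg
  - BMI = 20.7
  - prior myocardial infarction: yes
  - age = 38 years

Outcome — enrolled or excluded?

Atomic conditions:
  age < 38 years: 38 < 38 is false
  systolic BP ≤ 207 mmHg: 153 ≤ 207 is true
  BMI ≥ 21.9: 20.7 ≥ 21.9 is false
  informed consent signed: yes → true
  enrolling site ∈ {B, C, D, E}: E is in the set → true
  current smoker: no → false
  pregnant: yes → true
  prior myocardial infarction: yes → true
  BMI between 20.6 and 35: 20.7 in [20.6, 35] is true
  eGFR ≤ 17 mL/min: 59 ≤ 17 is false
  HbA1c ≤ 11%: 12.7 ≤ 11 is false
  years since diagnosis ≥ 19 years: 8 ≥ 19 is false
Combine:
[1.2] true OR false = true
[1] false OR true = true
[2] true AND true AND false AND true = false
[3.1.1] true AND true AND false = false
[3.1] NOT false = true
[3] NOT true = false
[4] false → false (antecedent false ⇒ implication holds) = true
[root] true AND false AND false AND true = false
Overall: false → excluded

Excluded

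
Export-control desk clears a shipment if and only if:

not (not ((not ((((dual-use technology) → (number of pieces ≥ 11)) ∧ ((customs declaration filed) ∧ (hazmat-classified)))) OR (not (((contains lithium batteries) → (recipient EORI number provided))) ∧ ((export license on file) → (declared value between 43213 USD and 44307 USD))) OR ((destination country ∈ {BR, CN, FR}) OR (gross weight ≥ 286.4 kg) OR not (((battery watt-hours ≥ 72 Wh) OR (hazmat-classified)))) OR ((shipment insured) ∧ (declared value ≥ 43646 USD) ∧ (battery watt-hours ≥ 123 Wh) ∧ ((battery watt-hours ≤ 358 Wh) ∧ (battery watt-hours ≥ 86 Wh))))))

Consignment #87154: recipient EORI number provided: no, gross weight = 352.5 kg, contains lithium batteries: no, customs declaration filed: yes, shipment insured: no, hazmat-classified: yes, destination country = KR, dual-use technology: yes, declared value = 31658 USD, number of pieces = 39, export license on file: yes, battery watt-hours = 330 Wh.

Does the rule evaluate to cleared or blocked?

Cleared

Atomic conditions:
  dual-use technology: yes → true
  number of pieces ≥ 11: 39 ≥ 11 is true
  customs declaration filed: yes → true
  hazmat-classified: yes → true
  contains lithium batteries: no → false
  recipient EORI number provided: no → false
  export license on file: yes → true
  declared value between 43213 USD and 44307 USD: 31658 in [43213, 44307] is false
  destination country ∈ {BR, CN, FR}: KR is not in the set → false
  gross weight ≥ 286.4 kg: 352.5 ≥ 286.4 is true
  battery watt-hours ≥ 72 Wh: 330 ≥ 72 is true
  shipment insured: no → false
  declared value ≥ 43646 USD: 31658 ≥ 43646 is false
  battery watt-hours ≥ 123 Wh: 330 ≥ 123 is true
  battery watt-hours ≤ 358 Wh: 330 ≤ 358 is true
  battery watt-hours ≥ 86 Wh: 330 ≥ 86 is true
Combine:
[1.1.1.1.1] true → true = true
[1.1.1.1.2] true AND true = true
[1.1.1.1] true AND true = true
[1.1.1] NOT true = false
[1.1.2.1.1] false → false (antecedent false ⇒ implication holds) = true
[1.1.2.1] NOT true = false
[1.1.2.2] true → false = false
[1.1.2] false AND false = false
[1.1.3.3.1] true OR true = true
[1.1.3.3] NOT true = false
[1.1.3] false OR true OR false = true
[1.1.4.4] true AND true = true
[1.1.4] false AND false AND true AND true = false
[1.1] false OR false OR true OR false = true
[1] NOT true = false
[root] NOT false = true
Overall: true → cleared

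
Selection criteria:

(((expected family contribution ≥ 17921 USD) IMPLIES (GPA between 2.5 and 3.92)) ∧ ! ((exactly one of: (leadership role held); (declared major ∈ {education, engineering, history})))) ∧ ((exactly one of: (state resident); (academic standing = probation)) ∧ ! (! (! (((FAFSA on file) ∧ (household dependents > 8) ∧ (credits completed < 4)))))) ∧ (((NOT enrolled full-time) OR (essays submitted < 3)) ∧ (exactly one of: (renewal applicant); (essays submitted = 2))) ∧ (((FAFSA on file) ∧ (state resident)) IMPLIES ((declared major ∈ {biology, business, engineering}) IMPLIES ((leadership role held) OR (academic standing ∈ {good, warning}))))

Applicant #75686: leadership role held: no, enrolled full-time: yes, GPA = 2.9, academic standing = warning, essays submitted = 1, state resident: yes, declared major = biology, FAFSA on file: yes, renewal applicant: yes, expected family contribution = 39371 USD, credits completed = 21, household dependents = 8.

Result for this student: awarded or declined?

Awarded

Atomic conditions:
  expected family contribution ≥ 17921 USD: 39371 ≥ 17921 is true
  GPA between 2.5 and 3.92: 2.9 in [2.5, 3.92] is true
  leadership role held: no → false
  declared major ∈ {education, engineering, history}: biology is not in the set → false
  state resident: yes → true
  academic standing = probation: warning == probation is false
  FAFSA on file: yes → true
  household dependents > 8: 8 > 8 is false
  credits completed < 4: 21 < 4 is false
  NOT enrolled full-time: yes → false
  essays submitted < 3: 1 < 3 is true
  renewal applicant: yes → true
  essays submitted = 2: 1 == 2 is false
  declared major ∈ {biology, business, engineering}: biology is in the set → true
  academic standing ∈ {good, warning}: warning is in the set → true
Combine:
[1.1] true → true = true
[1.2.1] exactly-one(false, false) = false
[1.2] NOT false = true
[1] true AND true = true
[2.1] exactly-one(true, false) = true
[2.2.1.1.1] true AND false AND false = false
[2.2.1.1] NOT false = true
[2.2.1] NOT true = false
[2.2] NOT false = true
[2] true AND true = true
[3.1] false OR true = true
[3.2] exactly-one(true, false) = true
[3] true AND true = true
[4.1] true AND true = true
[4.2.2] false OR true = true
[4.2] true → true = true
[4] true → true = true
[root] true AND true AND true AND true = true
Overall: true → awarded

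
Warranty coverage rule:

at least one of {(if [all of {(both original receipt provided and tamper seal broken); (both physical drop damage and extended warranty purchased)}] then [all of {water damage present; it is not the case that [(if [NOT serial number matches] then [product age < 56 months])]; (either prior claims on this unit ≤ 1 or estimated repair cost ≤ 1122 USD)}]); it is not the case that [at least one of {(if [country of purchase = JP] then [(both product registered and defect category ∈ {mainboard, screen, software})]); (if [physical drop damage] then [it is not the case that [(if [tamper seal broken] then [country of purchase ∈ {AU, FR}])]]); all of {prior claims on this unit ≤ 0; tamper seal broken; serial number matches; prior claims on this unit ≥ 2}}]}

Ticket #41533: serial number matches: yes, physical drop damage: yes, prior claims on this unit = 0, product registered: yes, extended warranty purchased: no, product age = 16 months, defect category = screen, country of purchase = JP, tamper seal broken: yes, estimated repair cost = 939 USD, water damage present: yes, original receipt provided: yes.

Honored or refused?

Atomic conditions:
  original receipt provided: yes → true
  tamper seal broken: yes → true
  physical drop damage: yes → true
  extended warranty purchased: no → false
  water damage present: yes → true
  NOT serial number matches: yes → false
  product age < 56 months: 16 < 56 is true
  prior claims on this unit ≤ 1: 0 ≤ 1 is true
  estimated repair cost ≤ 1122 USD: 939 ≤ 1122 is true
  country of purchase = JP: JP == JP is true
  product registered: yes → true
  defect category ∈ {mainboard, screen, software}: screen is in the set → true
  country of purchase ∈ {AU, FR}: JP is not in the set → false
  prior claims on this unit ≤ 0: 0 ≤ 0 is true
  serial number matches: yes → true
  prior claims on this unit ≥ 2: 0 ≥ 2 is false
Combine:
[1.1.1] true AND true = true
[1.1.2] true AND false = false
[1.1] true AND false = false
[1.2.2.1] false → true (antecedent false ⇒ implication holds) = true
[1.2.2] NOT true = false
[1.2.3] true OR true = true
[1.2] true AND false AND true = false
[1] false → false (antecedent false ⇒ implication holds) = true
[2.1.1.2] true AND true = true
[2.1.1] true → true = true
[2.1.2.2.1] true → false = false
[2.1.2.2] NOT false = true
[2.1.2] true → true = true
[2.1.3] true AND true AND true AND false = false
[2.1] true OR true OR false = true
[2] NOT true = false
[root] true OR false = true
Overall: true → honored

Honored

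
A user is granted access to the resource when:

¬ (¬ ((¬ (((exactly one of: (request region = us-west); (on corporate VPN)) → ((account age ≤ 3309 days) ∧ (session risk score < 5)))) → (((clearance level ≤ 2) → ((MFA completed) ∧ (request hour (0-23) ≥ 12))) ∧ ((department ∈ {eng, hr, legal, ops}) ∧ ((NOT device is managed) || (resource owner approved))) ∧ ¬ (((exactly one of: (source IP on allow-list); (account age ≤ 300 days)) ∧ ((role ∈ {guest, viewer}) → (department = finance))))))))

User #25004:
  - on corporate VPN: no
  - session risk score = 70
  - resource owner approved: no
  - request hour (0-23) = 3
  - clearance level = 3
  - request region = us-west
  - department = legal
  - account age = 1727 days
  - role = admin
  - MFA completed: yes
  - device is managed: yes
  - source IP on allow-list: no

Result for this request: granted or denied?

Denied

Atomic conditions:
  request region = us-west: us-west == us-west is true
  on corporate VPN: no → false
  account age ≤ 3309 days: 1727 ≤ 3309 is true
  session risk score < 5: 70 < 5 is false
  clearance level ≤ 2: 3 ≤ 2 is false
  MFA completed: yes → true
  request hour (0-23) ≥ 12: 3 ≥ 12 is false
  department ∈ {eng, hr, legal, ops}: legal is in the set → true
  NOT device is managed: yes → false
  resource owner approved: no → false
  source IP on allow-list: no → false
  account age ≤ 300 days: 1727 ≤ 300 is false
  role ∈ {guest, viewer}: admin is not in the set → false
  department = finance: legal == finance is false
Combine:
[1.1.1.1.1] exactly-one(true, false) = true
[1.1.1.1.2] true AND false = false
[1.1.1.1] true → false = false
[1.1.1] NOT false = true
[1.1.2.1.2] true AND false = false
[1.1.2.1] false → false (antecedent false ⇒ implication holds) = true
[1.1.2.2.2] false OR false = false
[1.1.2.2] true AND false = false
[1.1.2.3.1.1] exactly-one(false, false) = false
[1.1.2.3.1.2] false → false (antecedent false ⇒ implication holds) = true
[1.1.2.3.1] false AND true = false
[1.1.2.3] NOT false = true
[1.1.2] true AND false AND true = false
[1.1] true → false = false
[1] NOT false = true
[root] NOT true = false
Overall: false → denied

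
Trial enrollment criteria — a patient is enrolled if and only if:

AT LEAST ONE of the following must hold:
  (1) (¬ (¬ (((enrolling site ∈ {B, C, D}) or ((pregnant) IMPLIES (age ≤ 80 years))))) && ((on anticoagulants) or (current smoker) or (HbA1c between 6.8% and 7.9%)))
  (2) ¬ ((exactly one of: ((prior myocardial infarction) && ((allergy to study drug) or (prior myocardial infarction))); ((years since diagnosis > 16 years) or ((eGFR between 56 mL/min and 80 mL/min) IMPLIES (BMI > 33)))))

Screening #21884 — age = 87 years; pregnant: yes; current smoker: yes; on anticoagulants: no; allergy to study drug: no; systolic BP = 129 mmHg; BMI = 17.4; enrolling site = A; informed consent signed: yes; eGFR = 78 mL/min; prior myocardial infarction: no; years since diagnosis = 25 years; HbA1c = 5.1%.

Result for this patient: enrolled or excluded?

Excluded

Atomic conditions:
  enrolling site ∈ {B, C, D}: A is not in the set → false
  pregnant: yes → true
  age ≤ 80 years: 87 ≤ 80 is false
  on anticoagulants: no → false
  current smoker: yes → true
  HbA1c between 6.8% and 7.9%: 5.1 in [6.8, 7.9] is false
  prior myocardial infarction: no → false
  allergy to study drug: no → false
  years since diagnosis > 16 years: 25 > 16 is true
  eGFR between 56 mL/min and 80 mL/min: 78 in [56, 80] is true
  BMI > 33: 17.4 > 33 is false
Combine:
[1.1.1.1.2] true → false = false
[1.1.1.1] false OR false = false
[1.1.1] NOT false = true
[1.1] NOT true = false
[1.2] false OR true OR false = true
[1] false AND true = false
[2.1.1.2] false OR false = false
[2.1.1] false AND false = false
[2.1.2.2] true → false = false
[2.1.2] true OR false = true
[2.1] exactly-one(false, true) = true
[2] NOT true = false
[root] false OR false = false
Overall: false → excluded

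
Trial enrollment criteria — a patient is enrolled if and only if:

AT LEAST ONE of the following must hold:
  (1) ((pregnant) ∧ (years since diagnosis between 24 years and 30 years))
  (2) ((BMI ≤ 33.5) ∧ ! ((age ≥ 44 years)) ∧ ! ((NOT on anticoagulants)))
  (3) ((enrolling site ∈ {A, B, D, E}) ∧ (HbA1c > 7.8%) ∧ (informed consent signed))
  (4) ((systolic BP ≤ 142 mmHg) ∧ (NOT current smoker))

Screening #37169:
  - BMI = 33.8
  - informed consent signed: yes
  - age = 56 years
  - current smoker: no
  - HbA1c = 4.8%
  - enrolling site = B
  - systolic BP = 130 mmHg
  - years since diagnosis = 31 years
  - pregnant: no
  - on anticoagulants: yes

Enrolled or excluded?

Enrolled

Atomic conditions:
  pregnant: no → false
  years since diagnosis between 24 years and 30 years: 31 in [24, 30] is false
  BMI ≤ 33.5: 33.8 ≤ 33.5 is false
  age ≥ 44 years: 56 ≥ 44 is true
  NOT on anticoagulants: yes → false
  enrolling site ∈ {A, B, D, E}: B is in the set → true
  HbA1c > 7.8%: 4.8 > 7.8 is false
  informed consent signed: yes → true
  systolic BP ≤ 142 mmHg: 130 ≤ 142 is true
  NOT current smoker: no → true
Combine:
[1] false AND false = false
[2.2] NOT true = false
[2.3] NOT false = true
[2] false AND false AND true = false
[3] true AND false AND true = false
[4] true AND true = true
[root] false OR false OR false OR true = true
Overall: true → enrolled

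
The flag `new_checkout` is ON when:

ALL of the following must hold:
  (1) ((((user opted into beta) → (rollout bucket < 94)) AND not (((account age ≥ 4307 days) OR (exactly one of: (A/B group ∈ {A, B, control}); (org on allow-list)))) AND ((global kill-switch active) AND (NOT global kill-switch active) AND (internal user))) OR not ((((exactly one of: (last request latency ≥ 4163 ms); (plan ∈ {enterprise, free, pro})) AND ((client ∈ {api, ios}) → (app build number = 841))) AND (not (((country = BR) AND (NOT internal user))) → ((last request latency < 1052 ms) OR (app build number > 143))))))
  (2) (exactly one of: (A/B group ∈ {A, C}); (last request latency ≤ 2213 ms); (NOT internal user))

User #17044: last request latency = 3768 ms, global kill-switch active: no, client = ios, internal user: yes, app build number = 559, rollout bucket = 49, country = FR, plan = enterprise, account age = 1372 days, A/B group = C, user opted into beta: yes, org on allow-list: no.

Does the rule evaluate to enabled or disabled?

Atomic conditions:
  user opted into beta: yes → true
  rollout bucket < 94: 49 < 94 is true
  account age ≥ 4307 days: 1372 ≥ 4307 is false
  A/B group ∈ {A, B, control}: C is not in the set → false
  org on allow-list: no → false
  global kill-switch active: no → false
  NOT global kill-switch active: no → true
  internal user: yes → true
  last request latency ≥ 4163 ms: 3768 ≥ 4163 is false
  plan ∈ {enterprise, free, pro}: enterprise is in the set → true
  client ∈ {api, ios}: ios is in the set → true
  app build number = 841: 559 == 841 is false
  country = BR: FR == BR is false
  NOT internal user: yes → false
  last request latency < 1052 ms: 3768 < 1052 is false
  app build number > 143: 559 > 143 is true
  A/B group ∈ {A, C}: C is in the set → true
  last request latency ≤ 2213 ms: 3768 ≤ 2213 is false
Combine:
[1.1.1] true → true = true
[1.1.2.1.2] exactly-one(false, false) = false
[1.1.2.1] false OR false = false
[1.1.2] NOT false = true
[1.1.3] false AND true AND true = false
[1.1] true AND true AND false = false
[1.2.1.1.1] exactly-one(false, true) = true
[1.2.1.1.2] true → false = false
[1.2.1.1] true AND false = false
[1.2.1.2.1.1] false AND false = false
[1.2.1.2.1] NOT false = true
[1.2.1.2.2] false OR true = true
[1.2.1.2] true → true = true
[1.2.1] false AND true = false
[1.2] NOT false = true
[1] false OR true = true
[2] exactly-one(true, false, false) = true
[root] true AND true = true
Overall: true → enabled

Enabled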